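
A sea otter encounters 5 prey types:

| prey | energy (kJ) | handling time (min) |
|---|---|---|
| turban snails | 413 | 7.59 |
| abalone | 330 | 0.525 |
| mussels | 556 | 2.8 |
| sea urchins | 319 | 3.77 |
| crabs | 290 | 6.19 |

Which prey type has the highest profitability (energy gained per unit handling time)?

abalone

In descending order of E/h:
abalone: 330/0.525 = 629 kJ/min
mussels: 556/2.8 = 199 kJ/min
sea urchins: 319/3.77 = 84.6 kJ/min
turban snails: 413/7.59 = 54.4 kJ/min
crabs: 290/6.19 = 46.8 kJ/min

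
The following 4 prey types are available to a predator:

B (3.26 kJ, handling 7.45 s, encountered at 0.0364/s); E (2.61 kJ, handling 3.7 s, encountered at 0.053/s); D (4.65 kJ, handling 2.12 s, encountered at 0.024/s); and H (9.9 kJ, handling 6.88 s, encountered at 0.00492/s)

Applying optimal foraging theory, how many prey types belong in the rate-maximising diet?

4

Profitabilities (E/h, kJ/s): D 2.19, H 1.44, E 0.705, B 0.438. Add prey in this order while the next type's profitability exceeds the intake rate on those already taken.
Rate on top 1: 0.1062. H: 1.44 > 0.1062 → include.
Rate on top 2: 0.1478. E: 0.705 > 0.1478 → include.
Rate on top 3: 0.2332. B: 0.438 > 0.2332 → include.
Optimal diet: D, H, E, B — 4 of 4 types.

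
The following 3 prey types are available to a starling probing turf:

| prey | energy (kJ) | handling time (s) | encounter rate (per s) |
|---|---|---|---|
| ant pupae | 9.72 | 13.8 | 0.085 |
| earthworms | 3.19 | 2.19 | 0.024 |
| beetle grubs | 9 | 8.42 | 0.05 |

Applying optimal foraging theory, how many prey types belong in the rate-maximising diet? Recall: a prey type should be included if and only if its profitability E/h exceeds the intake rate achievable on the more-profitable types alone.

3

Profitabilities (E/h, kJ/s): earthworms 1.46, beetle grubs 1.07, ant pupae 0.704. Add prey in this order while the next type's profitability exceeds the intake rate on those already taken.
Rate on top 1: 0.07274. beetle grubs: 1.07 > 0.07274 → include.
Rate on top 2: 0.3573. ant pupae: 0.704 > 0.3573 → include.
Optimal diet: earthworms, beetle grubs, ant pupae — 3 of 3 types.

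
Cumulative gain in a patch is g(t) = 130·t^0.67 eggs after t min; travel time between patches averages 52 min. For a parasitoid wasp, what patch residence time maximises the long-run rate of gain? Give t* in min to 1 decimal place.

Maximise g(t)/(T+t): set derivative to zero → g'(t)(T+t) = g(t).
g'(t) = 0.67·130·t^-0.33. Setting 0.67·130·t^-0.33 = 130·t^0.67/(52+t) gives 0.67(52+t) = t, so 0.33·t = 0.67×52.
t* = 0.67×52/0.33 = 105.6 min.

105.6 min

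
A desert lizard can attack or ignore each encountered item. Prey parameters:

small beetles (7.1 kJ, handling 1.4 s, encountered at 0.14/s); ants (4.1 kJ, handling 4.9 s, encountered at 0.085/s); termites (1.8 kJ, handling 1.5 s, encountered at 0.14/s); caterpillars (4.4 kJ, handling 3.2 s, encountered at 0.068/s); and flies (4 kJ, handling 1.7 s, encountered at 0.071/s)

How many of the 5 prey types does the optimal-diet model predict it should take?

4

Rank by E/h (kJ/s): small beetles 5.07, flies 2.35, caterpillars 1.38, termites 1.2, ants 0.837. Include each in turn until the next type's E/h falls below the running intake rate.
Rate on top 1: 0.8311. flies: 2.35 > 0.8311 → include.
Rate on top 2: 0.9706. caterpillars: 1.38 > 0.9706 → include.
Rate on top 3: 1.028. termites: 1.2 > 1.028 → include.
Rate on top 4: 1.049. ants: 0.837 < 1.049 → exclude; stop.
Optimal diet: small beetles, flies, caterpillars, termites — 4 of 5 types.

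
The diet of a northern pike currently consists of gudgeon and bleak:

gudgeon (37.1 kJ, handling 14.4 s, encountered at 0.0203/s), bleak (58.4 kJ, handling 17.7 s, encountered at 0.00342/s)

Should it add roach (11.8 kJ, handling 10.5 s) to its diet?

Yes

Current rate: (0.0203×37.1 + 0.00342×58.4)/(1 + 0.0203×14.4 + 0.00342×17.7) = 0.7043 kJ/s.
roach: E/h = 11.8/10.5 = 1.124 kJ/s.
Since 1.124 > R, including roach increases the long-run rate.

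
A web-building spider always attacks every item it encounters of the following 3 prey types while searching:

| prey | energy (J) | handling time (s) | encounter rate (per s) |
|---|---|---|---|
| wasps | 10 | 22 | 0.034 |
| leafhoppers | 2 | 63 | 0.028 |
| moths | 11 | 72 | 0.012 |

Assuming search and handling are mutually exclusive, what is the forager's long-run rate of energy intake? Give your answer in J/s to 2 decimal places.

Energy encountered per unit search time: 0.034×10 + 0.028×2 + 0.012×11 = 0.528 J/s.
Handling time per unit search time: 0.034×22 + 0.028×63 + 0.012×72 = 3.376.
Rate = 0.528/(1 + 3.376) = 0.1207 J/s.

0.12 J/s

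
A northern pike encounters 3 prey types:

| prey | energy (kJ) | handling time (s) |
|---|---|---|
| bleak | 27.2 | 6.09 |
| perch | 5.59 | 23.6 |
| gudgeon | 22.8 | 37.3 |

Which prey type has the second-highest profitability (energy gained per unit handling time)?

Profitability E/h (kJ/s): bleak = 27.2/6.09 = 4.47, perch = 5.59/23.6 = 0.237, gudgeon = 22.8/37.3 = 0.611.
Ranked: bleak > gudgeon > perch.

gudgeon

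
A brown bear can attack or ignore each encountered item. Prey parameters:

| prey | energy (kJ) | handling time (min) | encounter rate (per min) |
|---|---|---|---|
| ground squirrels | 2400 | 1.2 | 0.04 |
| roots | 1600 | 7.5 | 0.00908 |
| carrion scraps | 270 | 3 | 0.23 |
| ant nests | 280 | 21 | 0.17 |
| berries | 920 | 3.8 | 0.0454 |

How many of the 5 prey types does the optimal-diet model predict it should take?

E/h in descending order: ground squirrels 2e+03, berries 242, roots 213, carrion scraps 90, ant nests 13.3 kJ/min. The optimal diet is the largest prefix of this list for which every included type satisfies E_i/h_i > R on the types above it.
Rate on top 1: 91.6. berries: 242 > 91.6 → include.
Rate on top 2: 112.9. roots: 213 > 112.9 → include.
Rate on top 3: 118.2. carrion scraps: 90 < 118.2 → exclude; stop.
Optimal diet: ground squirrels, berries, roots — 3 of 5 types.

3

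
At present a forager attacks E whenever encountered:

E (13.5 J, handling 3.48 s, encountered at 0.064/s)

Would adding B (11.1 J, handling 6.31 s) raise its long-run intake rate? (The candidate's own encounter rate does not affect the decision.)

Yes

On E alone, R = ΣλE/(1+Σλh) = 0.864/1.223 = 0.7066 J/s.
Profitability of B: 11.1/6.31 = 1.759 J/s.
Since 1.759 > R, including B increases the long-run rate.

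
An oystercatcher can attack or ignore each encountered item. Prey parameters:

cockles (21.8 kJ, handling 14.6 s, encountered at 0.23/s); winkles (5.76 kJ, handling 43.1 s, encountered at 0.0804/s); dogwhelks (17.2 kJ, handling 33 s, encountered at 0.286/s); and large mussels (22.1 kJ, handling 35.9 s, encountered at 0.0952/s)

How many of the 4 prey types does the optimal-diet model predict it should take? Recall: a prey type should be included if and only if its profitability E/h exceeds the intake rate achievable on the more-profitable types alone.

Rank by E/h (kJ/s): cockles 1.49, large mussels 0.616, dogwhelks 0.521, winkles 0.134. Include each in turn until the next type's E/h falls below the running intake rate.
Rate on top 1: 1.151. large mussels: 0.616 < 1.151 → exclude; stop.
Optimal diet: cockles — 1 of 4 types.

1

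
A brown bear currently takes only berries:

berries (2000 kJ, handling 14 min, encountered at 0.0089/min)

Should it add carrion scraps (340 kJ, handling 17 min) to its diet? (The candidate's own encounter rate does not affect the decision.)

Current rate: (0.0089×2000)/(1 + 0.0089×14) = 15.83 kJ/min.
Profitability of carrion scraps: 340/17 = 20 kJ/min.
20 > 15.83, so adding carrion scraps raises the average — include it.

Yes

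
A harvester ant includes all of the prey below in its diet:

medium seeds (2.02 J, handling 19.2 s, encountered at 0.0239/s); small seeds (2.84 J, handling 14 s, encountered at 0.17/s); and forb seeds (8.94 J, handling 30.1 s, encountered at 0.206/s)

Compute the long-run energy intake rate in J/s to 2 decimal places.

0.24 J/s

Energy encountered per unit search time: 0.0239×2.02 + 0.17×2.84 + 0.206×8.94 = 2.373 J/s.
Handling time per unit search time: 0.0239×19.2 + 0.17×14 + 0.206×30.1 = 9.039.
Rate = 2.373/(1 + 9.039) = 0.2363 J/s.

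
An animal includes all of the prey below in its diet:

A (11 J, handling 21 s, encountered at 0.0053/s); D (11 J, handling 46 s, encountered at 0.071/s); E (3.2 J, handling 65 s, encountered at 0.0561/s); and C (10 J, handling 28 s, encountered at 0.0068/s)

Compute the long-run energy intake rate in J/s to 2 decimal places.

R = Σλ_iE_i / (1 + Σλ_ih_i)
Numerator: 0.0053×11 + 0.071×11 + 0.0561×3.2 + 0.0068×10 = 1.087
Denominator: 1 + 0.0053×21 + 0.071×46 + 0.0561×65 + 0.0068×28 = 8.214
R = 1.087/8.214 = 0.1323 J/s

0.13 J/s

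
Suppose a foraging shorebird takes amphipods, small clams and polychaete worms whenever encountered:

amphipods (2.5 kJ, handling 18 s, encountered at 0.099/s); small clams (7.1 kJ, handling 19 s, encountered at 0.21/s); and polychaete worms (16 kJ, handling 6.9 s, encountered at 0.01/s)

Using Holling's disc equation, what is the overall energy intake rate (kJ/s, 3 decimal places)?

R = Σλ_iE_i / (1 + Σλ_ih_i)
Numerator: 0.099×2.5 + 0.21×7.1 + 0.01×16 = 1.898
Denominator: 1 + 0.099×18 + 0.21×19 + 0.01×6.9 = 6.841
R = 1.898/6.841 = 0.2775 kJ/s

0.278 kJ/s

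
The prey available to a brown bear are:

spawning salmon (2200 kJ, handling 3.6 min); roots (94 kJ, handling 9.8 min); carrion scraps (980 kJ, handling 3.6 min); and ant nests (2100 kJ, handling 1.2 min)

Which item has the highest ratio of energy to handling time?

Profitability E/h (kJ/min): spawning salmon = 2200/3.6 = 611, roots = 94/9.8 = 9.59, carrion scraps = 980/3.6 = 272, ant nests = 2100/1.2 = 1.75e+03.
Ranked: ant nests > spawning salmon > carrion scraps > roots.

ant nests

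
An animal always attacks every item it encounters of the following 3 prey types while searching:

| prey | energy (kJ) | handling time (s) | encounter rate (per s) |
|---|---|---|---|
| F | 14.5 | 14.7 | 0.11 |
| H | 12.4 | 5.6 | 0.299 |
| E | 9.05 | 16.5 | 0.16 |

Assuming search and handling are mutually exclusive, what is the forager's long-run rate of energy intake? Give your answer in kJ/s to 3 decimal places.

0.974 kJ/s

R = (0.11×14.5 + 0.299×12.4 + 0.16×9.05) / (1 + 0.11×14.7 + 0.299×5.6 + 0.16×16.5) = 6.751/6.931 = 0.9739 kJ/s.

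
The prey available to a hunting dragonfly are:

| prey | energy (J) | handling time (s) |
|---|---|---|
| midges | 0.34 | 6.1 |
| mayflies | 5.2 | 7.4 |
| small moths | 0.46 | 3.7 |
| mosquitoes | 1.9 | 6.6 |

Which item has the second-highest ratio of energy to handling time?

Profitability E/h (J/s): midges = 0.34/6.1 = 0.0557, mayflies = 5.2/7.4 = 0.703, small moths = 0.46/3.7 = 0.124, mosquitoes = 1.9/6.6 = 0.288.
Ranked: mayflies > mosquitoes > small moths > midges.

mosquitoes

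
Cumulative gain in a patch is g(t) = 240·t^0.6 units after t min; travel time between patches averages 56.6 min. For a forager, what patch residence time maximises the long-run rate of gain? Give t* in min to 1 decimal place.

84.9 min

Maximise g(t)/(T+t): set derivative to zero → g'(t)(T+t) = g(t).
g'(t) = 0.6·240·t^-0.4. Setting 0.6·240·t^-0.4 = 240·t^0.6/(56.6+t) gives 0.6(56.6+t) = t, so 0.40·t = 0.6×56.6.
t* = 0.6×56.6/0.40 = 84.9 min.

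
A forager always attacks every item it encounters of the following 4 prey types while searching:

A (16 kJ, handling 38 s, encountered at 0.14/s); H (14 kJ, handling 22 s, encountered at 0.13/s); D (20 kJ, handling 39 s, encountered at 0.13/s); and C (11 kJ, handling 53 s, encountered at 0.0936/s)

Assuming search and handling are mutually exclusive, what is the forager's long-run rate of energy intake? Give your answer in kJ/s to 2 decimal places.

0.40 kJ/s

R = Σλ_iE_i / (1 + Σλ_ih_i)
Numerator: 0.14×16 + 0.13×14 + 0.13×20 + 0.0936×11 = 7.69
Denominator: 1 + 0.14×38 + 0.13×22 + 0.13×39 + 0.0936×53 = 19.21
R = 7.69/19.21 = 0.4003 kJ/s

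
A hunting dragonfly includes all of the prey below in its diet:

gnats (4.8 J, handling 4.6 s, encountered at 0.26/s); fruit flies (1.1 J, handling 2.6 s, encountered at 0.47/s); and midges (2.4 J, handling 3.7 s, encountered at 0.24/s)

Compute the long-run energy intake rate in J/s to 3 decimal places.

R = Σλ_iE_i / (1 + Σλ_ih_i)
Numerator: 0.26×4.8 + 0.47×1.1 + 0.24×2.4 = 2.341
Denominator: 1 + 0.26×4.6 + 0.47×2.6 + 0.24×3.7 = 4.306
R = 2.341/4.306 = 0.5437 J/s

0.544 J/s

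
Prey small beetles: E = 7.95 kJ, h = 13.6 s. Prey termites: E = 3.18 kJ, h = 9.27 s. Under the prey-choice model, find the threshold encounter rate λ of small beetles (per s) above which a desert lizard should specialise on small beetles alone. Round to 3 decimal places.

Drop termites once their profitability E₂/h₂ falls below the rate achievable on small beetles alone: E₂/h₂ = λE₁/(1 + λh₁).
Solve for λ: λE₁h₂ = E₂(1 + λh₁) → λ(E₁h₂ − E₂h₁) = E₂ → λ = E₂/(E₁h₂ − E₂h₁).
λ = 3.18/(7.95×9.27 − 3.18×13.6) = 3.18/30.45 = 0.1044 per s.

0.104 per s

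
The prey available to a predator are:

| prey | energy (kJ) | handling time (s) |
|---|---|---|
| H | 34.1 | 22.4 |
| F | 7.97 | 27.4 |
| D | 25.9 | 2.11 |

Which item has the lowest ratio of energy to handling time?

F

In descending order of E/h:
D: 25.9/2.11 = 12.3 kJ/s
H: 34.1/22.4 = 1.52 kJ/s
F: 7.97/27.4 = 0.291 kJ/s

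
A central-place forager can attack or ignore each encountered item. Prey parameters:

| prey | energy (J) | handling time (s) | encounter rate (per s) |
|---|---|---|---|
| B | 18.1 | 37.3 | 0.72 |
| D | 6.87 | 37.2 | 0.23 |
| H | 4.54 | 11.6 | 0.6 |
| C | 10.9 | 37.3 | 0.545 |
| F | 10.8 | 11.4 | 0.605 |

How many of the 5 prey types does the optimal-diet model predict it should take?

Profitabilities (E/h, J/s): F 0.947, B 0.485, H 0.391, C 0.292, D 0.185. Add prey in this order while the next type's profitability exceeds the intake rate on those already taken.
Rate on top 1: 0.8274. B: 0.485 < 0.8274 → exclude; stop.
Optimal diet: F — 1 of 5 types.

1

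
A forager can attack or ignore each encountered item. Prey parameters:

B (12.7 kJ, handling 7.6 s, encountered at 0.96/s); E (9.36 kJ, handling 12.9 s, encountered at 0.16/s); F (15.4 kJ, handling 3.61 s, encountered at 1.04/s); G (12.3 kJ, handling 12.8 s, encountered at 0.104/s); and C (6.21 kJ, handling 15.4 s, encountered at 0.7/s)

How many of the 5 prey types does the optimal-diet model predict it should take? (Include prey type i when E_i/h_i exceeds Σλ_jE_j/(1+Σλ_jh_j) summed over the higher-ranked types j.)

1

E/h in descending order: F 4.27, B 1.67, G 0.961, E 0.726, C 0.403 kJ/s. The optimal diet is the largest prefix of this list for which every included type satisfies E_i/h_i > R on the types above it.
Rate on top 1: 3.369. B: 1.67 < 3.369 → exclude; stop.
Optimal diet: F — 1 of 5 types.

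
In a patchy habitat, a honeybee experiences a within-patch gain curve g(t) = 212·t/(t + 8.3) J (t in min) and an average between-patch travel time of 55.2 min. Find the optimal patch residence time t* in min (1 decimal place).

21.4 min

Maximise g(t)/(T+t): set derivative to zero → g'(t)(T+t) = g(t).
g'(t) = 212·8.3/(t + 8.3)². Setting 212·8.3/(t+8.3)² = 212t/[(t+8.3)(55.2+t)] gives 8.3(55.2+t) = t(t+8.3), so t² = 8.3×55.2 = 458.2.
t* = √458.2 = 21.4 min.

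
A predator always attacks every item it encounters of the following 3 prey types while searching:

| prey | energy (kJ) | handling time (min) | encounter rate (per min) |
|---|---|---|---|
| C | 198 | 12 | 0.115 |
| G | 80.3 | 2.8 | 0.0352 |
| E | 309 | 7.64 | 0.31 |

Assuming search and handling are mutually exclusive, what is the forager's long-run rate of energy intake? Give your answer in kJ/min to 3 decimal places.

25.044 kJ/min

Energy encountered per unit search time: 0.115×198 + 0.0352×80.3 + 0.31×309 = 121.4 kJ/min.
Handling time per unit search time: 0.115×12 + 0.0352×2.8 + 0.31×7.64 = 3.847.
Rate = 121.4/(1 + 3.847) = 25.04 kJ/min.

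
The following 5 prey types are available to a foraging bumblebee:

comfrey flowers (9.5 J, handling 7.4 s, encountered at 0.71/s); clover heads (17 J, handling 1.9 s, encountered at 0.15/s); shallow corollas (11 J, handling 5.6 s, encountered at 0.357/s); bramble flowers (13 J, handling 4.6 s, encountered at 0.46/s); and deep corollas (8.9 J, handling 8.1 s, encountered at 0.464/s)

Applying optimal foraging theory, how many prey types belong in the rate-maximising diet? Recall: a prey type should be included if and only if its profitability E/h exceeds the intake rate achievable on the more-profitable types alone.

2

Profitabilities (E/h, J/s): clover heads 8.95, bramble flowers 2.83, shallow corollas 1.96, comfrey flowers 1.28, deep corollas 1.1. Add prey in this order while the next type's profitability exceeds the intake rate on those already taken.
Rate on top 1: 1.984. bramble flowers: 2.83 > 1.984 → include.
Rate on top 2: 2.508. shallow corollas: 1.96 < 2.508 → exclude; stop.
Optimal diet: clover heads, bramble flowers — 2 of 5 types.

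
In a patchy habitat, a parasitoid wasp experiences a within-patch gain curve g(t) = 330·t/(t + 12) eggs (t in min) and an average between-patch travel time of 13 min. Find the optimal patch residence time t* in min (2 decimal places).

12.49 min

Optimal t* satisfies g'(t*) = g(t*)/(T + t*).
g'(t) = 330·12/(t + 12)². Setting 330·12/(t+12)² = 330t/[(t+12)(13+t)] gives 12(13+t) = t(t+12), so t² = 12×13 = 156.
t* = √156 = 12.49 min.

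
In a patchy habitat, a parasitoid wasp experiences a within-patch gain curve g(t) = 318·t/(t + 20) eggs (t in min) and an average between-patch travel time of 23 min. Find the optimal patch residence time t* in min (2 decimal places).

Maximise g(t)/(T+t): set derivative to zero → g'(t)(T+t) = g(t).
g'(t) = 318·20/(t + 20)². Setting 318·20/(t+20)² = 318t/[(t+20)(23+t)] gives 20(23+t) = t(t+20), so t² = 20×23 = 460.
t* = √460 = 21.45 min.

21.45 min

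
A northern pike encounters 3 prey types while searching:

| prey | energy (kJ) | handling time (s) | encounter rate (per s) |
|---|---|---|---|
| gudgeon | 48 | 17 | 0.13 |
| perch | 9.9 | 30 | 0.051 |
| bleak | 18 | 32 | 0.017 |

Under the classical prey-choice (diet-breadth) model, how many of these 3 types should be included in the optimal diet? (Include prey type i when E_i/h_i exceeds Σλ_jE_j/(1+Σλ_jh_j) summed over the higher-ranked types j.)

Profitabilities (E/h, kJ/s): gudgeon 2.82, bleak 0.562, perch 0.33. Add prey in this order while the next type's profitability exceeds the intake rate on those already taken.
Rate on top 1: 1.944. bleak: 0.562 < 1.944 → exclude; stop.
Optimal diet: gudgeon — 1 of 3 types.

1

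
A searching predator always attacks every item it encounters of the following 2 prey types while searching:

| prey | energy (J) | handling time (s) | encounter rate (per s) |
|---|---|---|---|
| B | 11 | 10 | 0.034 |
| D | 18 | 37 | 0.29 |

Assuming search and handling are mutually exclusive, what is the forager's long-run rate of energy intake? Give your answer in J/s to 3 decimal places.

0.463 J/s

R = (0.034×11 + 0.29×18) / (1 + 0.034×10 + 0.29×37) = 5.594/12.07 = 0.4635 J/s.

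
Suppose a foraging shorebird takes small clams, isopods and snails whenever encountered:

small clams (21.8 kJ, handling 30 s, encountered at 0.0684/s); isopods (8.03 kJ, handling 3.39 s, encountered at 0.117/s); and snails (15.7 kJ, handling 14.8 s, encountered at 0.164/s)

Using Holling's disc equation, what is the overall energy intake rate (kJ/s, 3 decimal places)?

R = Σλ_iE_i / (1 + Σλ_ih_i)
Numerator: 0.0684×21.8 + 0.117×8.03 + 0.164×15.7 = 5.005
Denominator: 1 + 0.0684×30 + 0.117×3.39 + 0.164×14.8 = 5.876
R = 5.005/5.876 = 0.8519 kJ/s

0.852 kJ/s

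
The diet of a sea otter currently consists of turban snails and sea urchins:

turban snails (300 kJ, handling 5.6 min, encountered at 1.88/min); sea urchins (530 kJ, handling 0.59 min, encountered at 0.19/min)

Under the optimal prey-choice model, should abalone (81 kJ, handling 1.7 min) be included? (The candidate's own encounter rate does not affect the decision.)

No

Intake rate on the current diet: R = (1.88×300 + 0.19×530) / (1 + 1.88×5.6 + 0.19×0.59) = 664.7/11.64 = 57.1 kJ/min.
abalone: E/h = 81/1.7 = 47.65 kJ/min.
Since 47.65 < R, time spent handling abalone is better spent searching.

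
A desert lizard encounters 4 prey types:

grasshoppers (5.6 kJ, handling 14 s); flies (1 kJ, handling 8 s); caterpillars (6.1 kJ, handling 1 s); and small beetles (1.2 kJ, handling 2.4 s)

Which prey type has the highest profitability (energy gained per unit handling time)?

caterpillars

Profitability E/h (kJ/s): grasshoppers = 5.6/14 = 0.4, flies = 1/8 = 0.125, caterpillars = 6.1/1 = 6.1, small beetles = 1.2/2.4 = 0.5.
Ranked: caterpillars > small beetles > grasshoppers > flies.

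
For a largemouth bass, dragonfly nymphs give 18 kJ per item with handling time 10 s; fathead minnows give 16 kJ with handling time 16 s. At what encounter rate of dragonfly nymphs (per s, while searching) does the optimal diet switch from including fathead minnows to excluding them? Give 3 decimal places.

Drop fathead minnows once their profitability E₂/h₂ falls below the rate achievable on dragonfly nymphs alone: E₂/h₂ = λE₁/(1 + λh₁).
Solve for λ: λE₁h₂ = E₂(1 + λh₁) → λ(E₁h₂ − E₂h₁) = E₂ → λ = E₂/(E₁h₂ − E₂h₁).
λ = 16/(18×16 − 16×10) = 16/128 = 0.125 per s.

0.125 per s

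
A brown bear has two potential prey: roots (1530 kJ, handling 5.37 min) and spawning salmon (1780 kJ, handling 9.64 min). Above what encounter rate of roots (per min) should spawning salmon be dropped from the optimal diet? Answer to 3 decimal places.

The zero-one rule: include spawning salmon iff E₂/h₂ > λE₁/(1+λh₁). Equality gives the switch point.
λE₁h₂ = E₂ + λE₂h₁ ⇒ λ = E₂/(E₁h₂ − E₂h₁) = 1780/(1.475e+04 − 9559) = 0.3429 per min.

0.343 per min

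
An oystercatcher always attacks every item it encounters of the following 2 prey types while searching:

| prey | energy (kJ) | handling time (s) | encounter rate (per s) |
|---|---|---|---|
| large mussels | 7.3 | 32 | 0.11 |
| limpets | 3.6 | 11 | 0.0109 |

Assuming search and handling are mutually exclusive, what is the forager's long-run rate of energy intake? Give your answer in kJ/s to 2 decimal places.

0.18 kJ/s

R = Σλ_iE_i / (1 + Σλ_ih_i)
Numerator: 0.11×7.3 + 0.0109×3.6 = 0.8422
Denominator: 1 + 0.11×32 + 0.0109×11 = 4.64
R = 0.8422/4.64 = 0.1815 kJ/s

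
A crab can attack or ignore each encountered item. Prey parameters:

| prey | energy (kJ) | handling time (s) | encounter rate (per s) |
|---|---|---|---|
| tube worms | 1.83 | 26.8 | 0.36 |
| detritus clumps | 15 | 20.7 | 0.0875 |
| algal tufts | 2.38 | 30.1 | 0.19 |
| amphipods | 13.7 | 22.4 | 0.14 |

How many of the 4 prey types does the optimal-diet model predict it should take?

Profitabilities (E/h, kJ/s): detritus clumps 0.725, amphipods 0.612, algal tufts 0.0791, tube worms 0.0683. Add prey in this order while the next type's profitability exceeds the intake rate on those already taken.
Rate on top 1: 0.4669. amphipods: 0.612 > 0.4669 → include.
Rate on top 2: 0.5432. algal tufts: 0.0791 < 0.5432 → exclude; stop.
Optimal diet: detritus clumps, amphipods — 2 of 4 types.

2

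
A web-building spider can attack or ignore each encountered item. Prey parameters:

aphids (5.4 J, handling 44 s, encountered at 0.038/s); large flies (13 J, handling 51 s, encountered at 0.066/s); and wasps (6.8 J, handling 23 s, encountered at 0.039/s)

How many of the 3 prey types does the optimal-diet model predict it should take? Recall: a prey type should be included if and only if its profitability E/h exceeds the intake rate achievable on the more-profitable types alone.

2

Profitabilities (E/h, J/s): wasps 0.296, large flies 0.255, aphids 0.123. Add prey in this order while the next type's profitability exceeds the intake rate on those already taken.
Rate on top 1: 0.1398. large flies: 0.255 > 0.1398 → include.
Rate on top 2: 0.2134. aphids: 0.123 < 0.2134 → exclude; stop.
Optimal diet: wasps, large flies — 2 of 3 types.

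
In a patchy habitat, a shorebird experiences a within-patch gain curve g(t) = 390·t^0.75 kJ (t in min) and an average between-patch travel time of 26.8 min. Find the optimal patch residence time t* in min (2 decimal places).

80.40 min

Maximise g(t)/(T+t): set derivative to zero → g'(t)(T+t) = g(t).
g'(t) = 0.75·390·t^-0.25. Setting 0.75·390·t^-0.25 = 390·t^0.75/(26.8+t) gives 0.75(26.8+t) = t, so 0.25·t = 0.75×26.8.
t* = 0.75×26.8/0.25 = 80.4 min.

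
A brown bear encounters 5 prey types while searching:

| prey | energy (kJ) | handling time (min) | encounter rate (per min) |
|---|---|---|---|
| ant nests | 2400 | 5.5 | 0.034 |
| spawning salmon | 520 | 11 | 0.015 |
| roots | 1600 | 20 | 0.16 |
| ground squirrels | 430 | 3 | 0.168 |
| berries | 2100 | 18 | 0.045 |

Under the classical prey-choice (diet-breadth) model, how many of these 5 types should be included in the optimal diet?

E/h in descending order: ant nests 436, ground squirrels 143, berries 117, roots 80, spawning salmon 47.3 kJ/min. The optimal diet is the largest prefix of this list for which every included type satisfies E_i/h_i > R on the types above it.
Rate on top 1: 68.74. ground squirrels: 143 > 68.74 → include.
Rate on top 2: 90.98. berries: 117 > 90.98 → include.
Rate on top 3: 99.3. roots: 80 < 99.3 → exclude; stop.
Optimal diet: ant nests, ground squirrels, berries — 3 of 5 types.

3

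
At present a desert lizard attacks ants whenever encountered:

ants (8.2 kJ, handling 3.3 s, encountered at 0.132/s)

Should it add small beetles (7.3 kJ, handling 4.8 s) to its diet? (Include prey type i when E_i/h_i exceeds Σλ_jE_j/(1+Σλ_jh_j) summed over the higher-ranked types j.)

Yes

Intake rate on the current diet: R = (0.132×8.2) / (1 + 0.132×3.3) = 1.082/1.436 = 0.754 kJ/s.
Profitability of small beetles: 7.3/4.8 = 1.521 kJ/s.
Since 1.521 > R, including small beetles increases the long-run rate.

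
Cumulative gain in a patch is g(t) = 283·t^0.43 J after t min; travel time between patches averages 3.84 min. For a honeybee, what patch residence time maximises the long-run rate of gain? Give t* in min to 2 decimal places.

2.90 min

Maximise g(t)/(T+t): set derivative to zero → g'(t)(T+t) = g(t).
g'(t) = 0.43·283·t^-0.57. Setting 0.43·283·t^-0.57 = 283·t^0.43/(3.84+t) gives 0.43(3.84+t) = t, so 0.57·t = 0.43×3.84.
t* = 0.43×3.84/0.57 = 2.897 min.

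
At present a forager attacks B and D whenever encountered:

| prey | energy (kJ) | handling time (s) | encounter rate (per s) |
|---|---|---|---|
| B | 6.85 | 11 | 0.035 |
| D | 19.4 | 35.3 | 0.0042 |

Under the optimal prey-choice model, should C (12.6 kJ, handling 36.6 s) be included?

On B and D alone, R = ΣλE/(1+Σλh) = 0.3212/1.533 = 0.2095 kJ/s.
C: E/h = 12.6/36.6 = 0.3443 kJ/s.
0.3443 > 0.2095, so adding C raises the average — include it.

Yes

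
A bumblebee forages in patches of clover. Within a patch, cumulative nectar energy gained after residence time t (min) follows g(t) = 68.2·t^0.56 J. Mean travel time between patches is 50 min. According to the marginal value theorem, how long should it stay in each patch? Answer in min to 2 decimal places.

63.64 min

By the marginal value theorem, leave when the instantaneous gain rate g'(t) equals the habitat-wide average g(t)/(T + t).
g'(t) = 0.56·68.2·t^-0.44. Setting 0.56·68.2·t^-0.44 = 68.2·t^0.56/(50+t) gives 0.56(50+t) = t, so 0.44·t = 0.56×50.
t* = 0.56×50/0.44 = 63.64 min.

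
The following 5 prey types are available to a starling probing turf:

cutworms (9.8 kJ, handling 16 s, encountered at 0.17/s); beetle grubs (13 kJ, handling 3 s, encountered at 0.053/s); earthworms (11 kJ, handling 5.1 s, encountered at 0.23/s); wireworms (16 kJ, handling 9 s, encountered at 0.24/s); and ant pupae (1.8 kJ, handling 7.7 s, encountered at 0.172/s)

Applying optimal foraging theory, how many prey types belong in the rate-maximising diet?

3

E/h in descending order: beetle grubs 4.33, earthworms 2.16, wireworms 1.78, cutworms 0.613, ant pupae 0.234 kJ/s. The optimal diet is the largest prefix of this list for which every included type satisfies E_i/h_i > R on the types above it.
Rate on top 1: 0.5945. earthworms: 2.16 > 0.5945 → include.
Rate on top 2: 1.38. wireworms: 1.78 > 1.38 → include.
Rate on top 3: 1.571. cutworms: 0.613 < 1.571 → exclude; stop.
Optimal diet: beetle grubs, earthworms, wireworms — 3 of 5 types.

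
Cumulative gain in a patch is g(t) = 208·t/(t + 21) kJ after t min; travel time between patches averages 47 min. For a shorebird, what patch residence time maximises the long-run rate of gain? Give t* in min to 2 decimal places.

Optimal t* satisfies g'(t*) = g(t*)/(T + t*).
g'(t) = 208·21/(t + 21)². Setting 208·21/(t+21)² = 208t/[(t+21)(47+t)] gives 21(47+t) = t(t+21), so t² = 21×47 = 987.
t* = √987 = 31.42 min.

31.42 min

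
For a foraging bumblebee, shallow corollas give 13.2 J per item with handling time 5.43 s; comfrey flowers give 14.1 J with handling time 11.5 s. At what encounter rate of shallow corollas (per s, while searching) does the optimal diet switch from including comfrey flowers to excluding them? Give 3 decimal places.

0.187 per s

Drop comfrey flowers once their profitability E₂/h₂ falls below the rate achievable on shallow corollas alone: E₂/h₂ = λE₁/(1 + λh₁).
Solve for λ: λE₁h₂ = E₂(1 + λh₁) → λ(E₁h₂ − E₂h₁) = E₂ → λ = E₂/(E₁h₂ − E₂h₁).
λ = 14.1/(13.2×11.5 − 14.1×5.43) = 14.1/75.24 = 0.1874 per s.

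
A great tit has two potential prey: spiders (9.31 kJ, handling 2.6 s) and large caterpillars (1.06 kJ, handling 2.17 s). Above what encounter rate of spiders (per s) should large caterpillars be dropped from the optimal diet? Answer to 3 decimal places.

Drop large caterpillars once their profitability E₂/h₂ falls below the rate achievable on spiders alone: E₂/h₂ = λE₁/(1 + λh₁).
Solve for λ: λE₁h₂ = E₂(1 + λh₁) → λ(E₁h₂ − E₂h₁) = E₂ → λ = E₂/(E₁h₂ − E₂h₁).
λ = 1.06/(9.31×2.17 − 1.06×2.6) = 1.06/17.45 = 0.06076 per s.

0.061 per s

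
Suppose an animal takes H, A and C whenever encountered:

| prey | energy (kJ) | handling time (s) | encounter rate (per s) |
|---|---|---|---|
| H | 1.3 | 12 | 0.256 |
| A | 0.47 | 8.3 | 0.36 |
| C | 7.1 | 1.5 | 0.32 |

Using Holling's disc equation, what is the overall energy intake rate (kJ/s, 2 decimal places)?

R = Σλ_iE_i / (1 + Σλ_ih_i)
Numerator: 0.256×1.3 + 0.36×0.47 + 0.32×7.1 = 2.774
Denominator: 1 + 0.256×12 + 0.36×8.3 + 0.32×1.5 = 7.54
R = 2.774/7.54 = 0.3679 kJ/s

0.37 kJ/s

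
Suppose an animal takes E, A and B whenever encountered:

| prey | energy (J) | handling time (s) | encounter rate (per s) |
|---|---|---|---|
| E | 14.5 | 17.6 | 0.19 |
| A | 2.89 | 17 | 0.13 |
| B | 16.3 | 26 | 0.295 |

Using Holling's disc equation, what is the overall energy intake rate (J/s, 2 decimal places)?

0.56 J/s

Energy encountered per unit search time: 0.19×14.5 + 0.13×2.89 + 0.295×16.3 = 7.939 J/s.
Handling time per unit search time: 0.19×17.6 + 0.13×17 + 0.295×26 = 13.22.
Rate = 7.939/(1 + 13.22) = 0.5582 J/s.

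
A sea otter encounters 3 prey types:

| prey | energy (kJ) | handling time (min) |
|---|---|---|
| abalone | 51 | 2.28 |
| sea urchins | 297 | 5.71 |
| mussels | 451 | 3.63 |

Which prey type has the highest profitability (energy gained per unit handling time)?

mussels

In descending order of E/h:
mussels: 451/3.63 = 124 kJ/min
sea urchins: 297/5.71 = 52 kJ/min
abalone: 51/2.28 = 22.4 kJ/min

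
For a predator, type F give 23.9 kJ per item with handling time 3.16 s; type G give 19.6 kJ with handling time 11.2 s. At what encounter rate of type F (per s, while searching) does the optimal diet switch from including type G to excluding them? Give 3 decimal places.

The zero-one rule: include type G iff E₂/h₂ > λE₁/(1+λh₁). Equality gives the switch point.
λE₁h₂ = E₂ + λE₂h₁ ⇒ λ = E₂/(E₁h₂ − E₂h₁) = 19.6/(267.7 − 61.94) = 0.09526 per s.

0.095 per s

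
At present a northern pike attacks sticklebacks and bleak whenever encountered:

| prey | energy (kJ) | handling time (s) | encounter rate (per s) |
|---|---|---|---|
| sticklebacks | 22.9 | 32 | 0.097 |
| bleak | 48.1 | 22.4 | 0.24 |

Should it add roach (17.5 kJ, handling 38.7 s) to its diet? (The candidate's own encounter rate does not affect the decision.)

Intake rate on the current diet: R = (0.097×22.9 + 0.24×48.1) / (1 + 0.097×32 + 0.24×22.4) = 13.77/9.48 = 1.452 kJ/s.
roach: E/h = 17.5/38.7 = 0.4522 kJ/s.
Since 0.4522 < R, time spent handling roach is better spent searching.

No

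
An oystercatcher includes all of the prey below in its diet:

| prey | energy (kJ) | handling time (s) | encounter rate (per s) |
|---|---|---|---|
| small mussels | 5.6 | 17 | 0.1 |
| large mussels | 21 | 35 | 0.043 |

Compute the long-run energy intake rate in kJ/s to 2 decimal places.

R = (0.1×5.6 + 0.043×21) / (1 + 0.1×17 + 0.043×35) = 1.463/4.205 = 0.3479 kJ/s.

0.35 kJ/s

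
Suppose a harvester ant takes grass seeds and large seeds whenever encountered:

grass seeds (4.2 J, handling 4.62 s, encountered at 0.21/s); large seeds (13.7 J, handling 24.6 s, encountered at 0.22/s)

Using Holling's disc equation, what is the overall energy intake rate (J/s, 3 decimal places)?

0.528 J/s

R = Σλ_iE_i / (1 + Σλ_ih_i)
Numerator: 0.21×4.2 + 0.22×13.7 = 3.896
Denominator: 1 + 0.21×4.62 + 0.22×24.6 = 7.382
R = 3.896/7.382 = 0.5278 J/s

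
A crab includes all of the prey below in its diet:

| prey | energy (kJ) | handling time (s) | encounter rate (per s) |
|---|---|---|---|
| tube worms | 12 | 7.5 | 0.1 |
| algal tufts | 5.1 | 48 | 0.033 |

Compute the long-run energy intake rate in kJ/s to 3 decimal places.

R = (0.1×12 + 0.033×5.1) / (1 + 0.1×7.5 + 0.033×48) = 1.368/3.334 = 0.4104 kJ/s.

0.410 kJ/s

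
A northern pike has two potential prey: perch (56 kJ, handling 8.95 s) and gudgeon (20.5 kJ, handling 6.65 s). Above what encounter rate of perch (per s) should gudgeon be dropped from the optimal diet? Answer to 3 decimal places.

0.109 per s

At the threshold, the rate on perch alone equals the profitability of gudgeon: λ·56/(1 + λ·8.95) = 20.5/6.65 = 3.083.
Rearranging, λ(56 − 3.083×8.95) = 3.083, so λ = 3.083/28.41 = 0.1085 per s.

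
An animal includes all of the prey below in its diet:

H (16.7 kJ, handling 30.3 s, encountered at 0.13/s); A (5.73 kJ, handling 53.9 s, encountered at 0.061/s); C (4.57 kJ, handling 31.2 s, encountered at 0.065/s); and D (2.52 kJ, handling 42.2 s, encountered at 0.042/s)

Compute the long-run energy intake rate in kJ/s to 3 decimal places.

R = (0.13×16.7 + 0.061×5.73 + 0.065×4.57 + 0.042×2.52) / (1 + 0.13×30.3 + 0.061×53.9 + 0.065×31.2 + 0.042×42.2) = 2.923/12.03 = 0.2431 kJ/s.

0.243 kJ/s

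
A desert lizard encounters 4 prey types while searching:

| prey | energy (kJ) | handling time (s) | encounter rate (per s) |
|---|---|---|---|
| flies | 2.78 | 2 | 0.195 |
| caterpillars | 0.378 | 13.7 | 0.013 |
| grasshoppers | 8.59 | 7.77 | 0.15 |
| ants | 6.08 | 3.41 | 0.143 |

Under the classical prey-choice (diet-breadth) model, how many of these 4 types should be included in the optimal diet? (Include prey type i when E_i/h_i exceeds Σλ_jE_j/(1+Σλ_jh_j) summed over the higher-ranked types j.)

3

Profitabilities (E/h, kJ/s): ants 1.78, flies 1.39, grasshoppers 1.11, caterpillars 0.0276. Add prey in this order while the next type's profitability exceeds the intake rate on those already taken.
Rate on top 1: 0.5844. flies: 1.39 > 0.5844 → include.
Rate on top 2: 0.7518. grasshoppers: 1.11 > 0.7518 → include.
Rate on top 3: 0.8873. caterpillars: 0.0276 < 0.8873 → exclude; stop.
Optimal diet: ants, flies, grasshoppers — 3 of 4 types.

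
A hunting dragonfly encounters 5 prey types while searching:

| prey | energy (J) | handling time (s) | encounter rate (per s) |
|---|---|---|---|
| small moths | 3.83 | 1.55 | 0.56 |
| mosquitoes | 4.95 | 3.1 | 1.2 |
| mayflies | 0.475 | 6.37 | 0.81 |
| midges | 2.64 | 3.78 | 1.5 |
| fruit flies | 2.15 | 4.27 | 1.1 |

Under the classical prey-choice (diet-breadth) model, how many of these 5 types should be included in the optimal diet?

2

E/h in descending order: small moths 2.47, mosquitoes 1.6, midges 0.698, fruit flies 0.504, mayflies 0.0746 J/s. The optimal diet is the largest prefix of this list for which every included type satisfies E_i/h_i > R on the types above it.
Rate on top 1: 1.148. mosquitoes: 1.6 > 1.148 → include.
Rate on top 2: 1.447. midges: 0.698 < 1.447 → exclude; stop.
Optimal diet: small moths, mosquitoes — 2 of 5 types.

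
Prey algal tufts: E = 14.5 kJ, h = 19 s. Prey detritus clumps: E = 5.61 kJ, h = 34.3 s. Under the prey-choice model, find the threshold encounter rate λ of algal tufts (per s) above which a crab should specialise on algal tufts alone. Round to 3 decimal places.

0.014 per s

Drop detritus clumps once their profitability E₂/h₂ falls below the rate achievable on algal tufts alone: E₂/h₂ = λE₁/(1 + λh₁).
Solve for λ: λE₁h₂ = E₂(1 + λh₁) → λ(E₁h₂ − E₂h₁) = E₂ → λ = E₂/(E₁h₂ − E₂h₁).
λ = 5.61/(14.5×34.3 − 5.61×19) = 5.61/390.8 = 0.01436 per s.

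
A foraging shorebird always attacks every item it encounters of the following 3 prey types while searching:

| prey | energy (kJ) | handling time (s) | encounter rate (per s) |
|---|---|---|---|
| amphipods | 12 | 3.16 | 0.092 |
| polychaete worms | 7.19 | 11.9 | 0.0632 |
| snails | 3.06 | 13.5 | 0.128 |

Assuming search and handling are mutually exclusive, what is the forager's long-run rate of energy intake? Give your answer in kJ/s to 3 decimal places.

R = Σλ_iE_i / (1 + Σλ_ih_i)
Numerator: 0.092×12 + 0.0632×7.19 + 0.128×3.06 = 1.95
Denominator: 1 + 0.092×3.16 + 0.0632×11.9 + 0.128×13.5 = 3.771
R = 1.95/3.771 = 0.5172 kJ/s

0.517 kJ/s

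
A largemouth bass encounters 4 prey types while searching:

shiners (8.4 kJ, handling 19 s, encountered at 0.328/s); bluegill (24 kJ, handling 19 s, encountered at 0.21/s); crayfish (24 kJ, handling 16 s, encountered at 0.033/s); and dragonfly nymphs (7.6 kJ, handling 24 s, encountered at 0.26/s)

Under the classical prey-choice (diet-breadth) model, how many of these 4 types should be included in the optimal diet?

E/h in descending order: crayfish 1.5, bluegill 1.26, shiners 0.442, dragonfly nymphs 0.317 kJ/s. The optimal diet is the largest prefix of this list for which every included type satisfies E_i/h_i > R on the types above it.
Rate on top 1: 0.5183. bluegill: 1.26 > 0.5183 → include.
Rate on top 2: 1.057. shiners: 0.442 < 1.057 → exclude; stop.
Optimal diet: crayfish, bluegill — 2 of 4 types.

2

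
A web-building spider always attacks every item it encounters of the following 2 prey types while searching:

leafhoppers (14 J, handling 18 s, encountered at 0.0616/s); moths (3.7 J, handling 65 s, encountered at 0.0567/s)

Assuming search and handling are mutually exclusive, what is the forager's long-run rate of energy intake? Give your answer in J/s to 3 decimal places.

Energy encountered per unit search time: 0.0616×14 + 0.0567×3.7 = 1.072 J/s.
Handling time per unit search time: 0.0616×18 + 0.0567×65 = 4.794.
Rate = 1.072/(1 + 4.794) = 0.185 J/s.

0.185 J/s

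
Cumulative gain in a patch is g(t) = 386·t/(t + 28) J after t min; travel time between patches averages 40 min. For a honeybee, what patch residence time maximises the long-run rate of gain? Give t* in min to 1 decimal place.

By the marginal value theorem, leave when the instantaneous gain rate g'(t) equals the habitat-wide average g(t)/(T + t).
g'(t) = 386·28/(t + 28)². Setting 386·28/(t+28)² = 386t/[(t+28)(40+t)] gives 28(40+t) = t(t+28), so t² = 28×40 = 1120.
t* = √1120 = 33.47 min.

33.5 min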